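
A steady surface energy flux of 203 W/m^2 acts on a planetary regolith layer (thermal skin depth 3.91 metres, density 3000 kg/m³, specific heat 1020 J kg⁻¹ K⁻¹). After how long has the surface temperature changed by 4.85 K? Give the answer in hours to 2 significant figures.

Areal heat capacity C = ρ c_p D = 3000 × 1020 × 3.91 = 1.20×10^7 J/(m^2 K).
Time required: Δt = C ΔT / F = 1.20×10^7 × 4.85 / 203 = 2.86×10^5 s.
In hours: 2.86×10^5 s / (3600 s/hour) = 79.4 hours.

79 hours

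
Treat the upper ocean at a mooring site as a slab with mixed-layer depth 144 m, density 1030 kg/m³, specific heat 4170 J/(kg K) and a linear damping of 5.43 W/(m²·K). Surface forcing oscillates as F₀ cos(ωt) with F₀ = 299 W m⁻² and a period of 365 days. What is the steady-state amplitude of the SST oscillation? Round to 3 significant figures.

2.42 K

Areal heat capacity C = ρ c_p D = 1030 × 4170 × 144 = 6.18×10^8 J/(m^2 K).
Angular frequency ω = 2π / T = 2π / 3.15×10^7 s = 1.99×10^-7 s⁻¹.
√((Cω)² + λ²) = √((123)² + 5.43²) = 123 W/(m²·K).
Amplitude A = F₀ / √((Cω)²+λ²) = 299 / 123 = 2.42 K.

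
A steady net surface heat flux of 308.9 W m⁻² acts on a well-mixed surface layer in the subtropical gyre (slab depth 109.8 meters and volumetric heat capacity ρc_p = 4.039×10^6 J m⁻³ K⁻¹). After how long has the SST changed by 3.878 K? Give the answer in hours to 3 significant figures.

1550 hours

Areal heat capacity C = ρc_p × D = 4.039×10^6 × 109.8 = 4.43×10^8 J m⁻² K⁻¹.
Time required: Δt = C ΔT / F = 4.43×10^8 × 3.878 / 308.9 = 5.57×10^6 s.
In hours: 5.57×10^6 s / (3600 s/hour) = 1550 hours.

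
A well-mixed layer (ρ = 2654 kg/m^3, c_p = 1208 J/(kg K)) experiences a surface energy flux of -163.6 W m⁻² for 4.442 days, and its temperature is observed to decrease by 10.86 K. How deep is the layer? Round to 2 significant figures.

Heat input Q = F Δt = -163.6 × 3.84×10^5 s = -6.28×10^7 J/m².
Required areal heat capacity C = Q / ΔT = 5.78×10^6 J/(m²·K).
Depth D = C / (ρ c_p) = 5.78×10^6 / (2654 × 1208) = 1.80 m.

1.8 m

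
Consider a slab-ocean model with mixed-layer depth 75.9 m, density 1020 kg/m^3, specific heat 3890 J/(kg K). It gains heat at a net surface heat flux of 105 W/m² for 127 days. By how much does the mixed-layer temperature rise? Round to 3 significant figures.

3.83 K

Areal heat capacity C = ρ c_p D = 1020 × 3890 × 75.9 = 3.01×10^8 J/(m^2 K).
Net heat input Q = F Δt = 105 × (127 days × 86400 s/day) = 1.15×10^9 J/m².
ΔT = Q / C = 1.15×10^9 / 3.01×10^8 = 3.83 K.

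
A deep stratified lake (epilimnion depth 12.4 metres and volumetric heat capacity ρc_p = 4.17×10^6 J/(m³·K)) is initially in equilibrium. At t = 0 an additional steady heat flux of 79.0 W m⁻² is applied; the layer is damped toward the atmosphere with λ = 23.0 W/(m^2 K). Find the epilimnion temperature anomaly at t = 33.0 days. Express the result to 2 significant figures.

2.5 K

Areal heat capacity C = ρc_p × D = 4.17×10^6 × 12.4 = 5.17×10^7 J/(m²·K).
τ = C / λ = 5.17×10^7 / 23.0 = 2.25×10^6 s.
Equilibrium anomaly ΔT_eq = F / λ = 79.0 / 23.0 = 3.43 K.
t = 33.0 days = 2.85×10^6 s, so t/τ = 1.27.
ΔT(t) = ΔT_eq (1 − e^(−t/τ)) = 3.43 × (1 − e^−1.27) = 2.47 K.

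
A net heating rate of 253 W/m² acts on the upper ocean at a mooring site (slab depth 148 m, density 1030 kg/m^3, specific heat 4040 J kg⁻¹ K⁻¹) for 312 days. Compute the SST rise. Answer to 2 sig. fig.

11 K

Areal heat capacity C = ρ c_p D = 1030 × 4040 × 148 = 6.16×10^8 J m⁻² K⁻¹.
Net heat input Q = F Δt = 253 × (312 days × 86400 s/day) = 6.82×10^9 J/m².
ΔT = Q / C = 6.82×10^9 / 6.16×10^8 = 11.1 K.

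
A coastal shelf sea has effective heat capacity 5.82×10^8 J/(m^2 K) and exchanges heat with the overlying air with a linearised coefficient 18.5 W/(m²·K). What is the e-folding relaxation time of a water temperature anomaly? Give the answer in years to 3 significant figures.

0.997 years

Areal heat capacity C = 5.82×10^8 J/(m^2 K) (given).
Relaxation time τ = C / λ = 5.82×10^8 / 18.5 = 3.15×10^7 s.
In years: 3.15×10^7 s / (3.156×10^7 s/year) = 0.997 years.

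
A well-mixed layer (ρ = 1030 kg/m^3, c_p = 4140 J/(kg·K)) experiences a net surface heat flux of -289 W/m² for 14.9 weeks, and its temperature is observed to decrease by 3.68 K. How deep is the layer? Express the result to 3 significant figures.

166 m

Heat input Q = F Δt = -289 × 9.01×10^6 s = -2.60×10^9 J/m².
Required areal heat capacity C = Q / ΔT = 7.08×10^8 J/(m²·K).
Depth D = C / (ρ c_p) = 7.08×10^8 / (1030 × 4140) = 166 m.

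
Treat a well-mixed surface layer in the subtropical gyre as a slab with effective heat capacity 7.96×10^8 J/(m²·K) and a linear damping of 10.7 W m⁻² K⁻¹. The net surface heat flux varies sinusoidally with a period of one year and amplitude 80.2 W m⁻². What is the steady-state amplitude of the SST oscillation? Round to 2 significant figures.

Areal heat capacity C = 7.96×10^8 J/(m²·K) (given).
Angular frequency ω = 2π / T = 2π / 3.15×10^7 s = 1.99×10^-7 s⁻¹.
√((Cω)² + λ²) = √((159)² + 10.7²) = 159 W/(m²·K).
Amplitude A = F₀ / √((Cω)²+λ²) = 80.2 / 159 = 0.505 K.

0.50 K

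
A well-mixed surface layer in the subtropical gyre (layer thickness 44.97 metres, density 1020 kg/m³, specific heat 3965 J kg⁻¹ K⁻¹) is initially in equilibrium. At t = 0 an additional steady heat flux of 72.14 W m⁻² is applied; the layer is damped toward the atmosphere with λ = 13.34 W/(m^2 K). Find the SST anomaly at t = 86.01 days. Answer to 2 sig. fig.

2.3 K

Areal heat capacity C = ρ c_p D = 1020 × 3965 × 44.97 = 1.82×10^8 J m⁻² K⁻¹.
τ = C / λ = 1.82×10^8 / 13.34 = 1.36×10^7 s.
Equilibrium anomaly ΔT_eq = F / λ = 72.14 / 13.34 = 5.41 K.
t = 86.01 days = 7.43×10^6 s, so t/τ = 0.545.
ΔT(t) = ΔT_eq (1 − e^(−t/τ)) = 5.41 × (1 − e^−0.545) = 2.27 K.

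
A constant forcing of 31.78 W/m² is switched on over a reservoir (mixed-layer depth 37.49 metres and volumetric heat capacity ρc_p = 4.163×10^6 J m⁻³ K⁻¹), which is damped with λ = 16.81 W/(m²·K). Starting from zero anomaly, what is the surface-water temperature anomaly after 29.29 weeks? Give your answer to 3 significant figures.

Areal heat capacity C = ρc_p × D = 4.163×10^6 × 37.49 = 1.56×10^8 J/(m²·K).
τ = C / λ = 1.56×10^8 / 16.81 = 9.28×10^6 s.
Equilibrium anomaly ΔT_eq = F / λ = 31.78 / 16.81 = 1.89 K.
t = 29.29 weeks = 1.77×10^7 s, so t/τ = 1.91.
ΔT(t) = ΔT_eq (1 − e^(−t/τ)) = 1.89 × (1 − e^−1.91) = 1.61 K.

1.61 K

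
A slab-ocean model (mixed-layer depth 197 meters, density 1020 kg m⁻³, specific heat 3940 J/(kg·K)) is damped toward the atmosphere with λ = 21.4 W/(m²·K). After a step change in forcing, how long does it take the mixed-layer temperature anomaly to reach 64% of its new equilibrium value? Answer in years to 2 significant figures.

Areal heat capacity C = ρ c_p D = 1020 × 3940 × 197 = 7.92×10^8 J m⁻² K⁻¹.
τ = C / λ = 7.92×10^8 / 21.4 = 3.70×10^7 s.
Fraction reached: 1 − e^(−t/τ) = 0.64 ⇒ t = −τ ln(1 − 0.64) = τ × 1.02.
t = 3.78×10^7 s = 1.20 years.

1.2 years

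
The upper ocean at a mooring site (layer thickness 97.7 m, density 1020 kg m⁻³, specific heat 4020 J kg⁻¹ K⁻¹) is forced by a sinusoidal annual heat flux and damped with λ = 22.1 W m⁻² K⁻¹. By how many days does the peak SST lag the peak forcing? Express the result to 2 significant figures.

Areal heat capacity C = ρ c_p D = 1020 × 4020 × 97.7 = 4.01×10^8 J/(m^2 K).
ω = 2π / 3.15×10^7 s = 1.99×10^-7 s⁻¹.
Phase lag φ = arctan(Cω/λ) = arctan(79.8/22.1) = 1.30 rad.
Time lag = φ / ω = 1.30 / 1.99×10^-7 = 6.53×10^6 s = 75.6 days.

76 days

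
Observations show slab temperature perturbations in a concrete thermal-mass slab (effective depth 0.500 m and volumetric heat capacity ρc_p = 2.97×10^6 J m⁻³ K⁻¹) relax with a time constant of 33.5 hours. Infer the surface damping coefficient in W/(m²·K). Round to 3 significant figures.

12.3

Areal heat capacity C = ρc_p × D = 2.97×10^6 × 0.500 = 1.48×10^6 J/(m²·K).
τ = 33.5 hours = 1.21×10^5 s.
λ = C / τ = 1.48×10^6 / 1.21×10^5 = 12.3 W/(m²·K).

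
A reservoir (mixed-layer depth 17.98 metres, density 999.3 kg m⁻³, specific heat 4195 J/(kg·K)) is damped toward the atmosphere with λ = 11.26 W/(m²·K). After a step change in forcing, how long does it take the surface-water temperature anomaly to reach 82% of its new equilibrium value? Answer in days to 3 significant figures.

133 days

Areal heat capacity C = ρ c_p D = 999.3 × 4195 × 17.98 = 7.54×10^7 J/(m^2 K).
τ = C / λ = 7.54×10^7 / 11.26 = 6.69×10^6 s.
Fraction reached: 1 − e^(−t/τ) = 0.82 ⇒ t = −τ ln(1 − 0.82) = τ × 1.71.
t = 1.15×10^7 s = 133 days.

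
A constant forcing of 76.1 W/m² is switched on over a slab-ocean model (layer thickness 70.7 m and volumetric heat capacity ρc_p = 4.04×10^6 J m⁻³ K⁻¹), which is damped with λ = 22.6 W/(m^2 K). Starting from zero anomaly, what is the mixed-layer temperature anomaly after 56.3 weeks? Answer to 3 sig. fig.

Areal heat capacity C = ρc_p × D = 4.04×10^6 × 70.7 = 2.86×10^8 J m⁻² K⁻¹.
τ = C / λ = 2.86×10^8 / 22.6 = 1.26×10^7 s.
Equilibrium anomaly ΔT_eq = F / λ = 76.1 / 22.6 = 3.37 K.
t = 56.3 weeks = 3.41×10^7 s, so t/τ = 2.69.
ΔT(t) = ΔT_eq (1 − e^(−t/τ)) = 3.37 × (1 − e^−2.69) = 3.14 K.

3.14 K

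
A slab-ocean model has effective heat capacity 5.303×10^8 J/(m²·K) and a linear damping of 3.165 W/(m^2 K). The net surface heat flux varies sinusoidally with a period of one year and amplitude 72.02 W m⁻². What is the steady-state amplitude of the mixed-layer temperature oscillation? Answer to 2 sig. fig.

0.68 K

Areal heat capacity C = 5.303×10^8 J/(m²·K) (given).
Angular frequency ω = 2π / T = 2π / 3.15×10^7 s = 1.99×10^-7 s⁻¹.
√((Cω)² + λ²) = √((106)² + 3.165²) = 106 W/(m²·K).
Amplitude A = F₀ / √((Cω)²+λ²) = 72.02 / 106 = 0.681 K.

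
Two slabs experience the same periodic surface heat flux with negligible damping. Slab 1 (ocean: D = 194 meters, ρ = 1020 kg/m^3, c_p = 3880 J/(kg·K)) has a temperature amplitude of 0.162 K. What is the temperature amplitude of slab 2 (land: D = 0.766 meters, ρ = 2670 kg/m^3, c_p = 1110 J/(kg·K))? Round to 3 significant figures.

C_ocean = 7.68×10^8 J/(m²·K); C_land = 2.27×10^6 J/(m²·K).
A ∝ 1/C ⇒ A_land = A_ocean × C_ocean/C_land = 0.162 × 338 = 54.8 K.

54.8 K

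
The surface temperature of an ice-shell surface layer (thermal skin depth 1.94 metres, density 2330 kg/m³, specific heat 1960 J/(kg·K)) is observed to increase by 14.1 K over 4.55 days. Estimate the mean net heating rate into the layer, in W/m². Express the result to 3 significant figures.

Areal heat capacity C = ρ c_p D = 2330 × 1960 × 1.94 = 8.86×10^6 J/(m²·K).
Required heat per unit area: Q = C ΔT = 8.86×10^6 × 14.1 = 1.25×10^8 J/m².
Flux F = Q / Δt = 1.25×10^8 / 3.93×10^5 s = 318 W/m².

318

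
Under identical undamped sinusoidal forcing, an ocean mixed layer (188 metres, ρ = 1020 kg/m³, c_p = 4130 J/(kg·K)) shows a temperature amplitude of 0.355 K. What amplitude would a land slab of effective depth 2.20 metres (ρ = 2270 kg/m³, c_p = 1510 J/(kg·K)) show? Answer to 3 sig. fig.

C_ocean = 7.92×10^8 J/(m²·K); C_land = 7.54×10^6 J/(m²·K).
A ∝ 1/C ⇒ A_land = A_ocean × C_ocean/C_land = 0.355 × 105 = 37.3 K.

37.3 K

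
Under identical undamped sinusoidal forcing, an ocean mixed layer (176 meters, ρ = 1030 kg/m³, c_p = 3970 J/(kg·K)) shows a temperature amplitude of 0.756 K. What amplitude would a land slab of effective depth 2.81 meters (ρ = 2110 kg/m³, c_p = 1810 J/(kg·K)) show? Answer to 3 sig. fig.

50.7 K

C_ocean = 7.20×10^8 J/(m²·K); C_land = 1.07×10^7 J/(m²·K).
A ∝ 1/C ⇒ A_land = A_ocean × C_ocean/C_land = 0.756 × 67.1 = 50.7 K.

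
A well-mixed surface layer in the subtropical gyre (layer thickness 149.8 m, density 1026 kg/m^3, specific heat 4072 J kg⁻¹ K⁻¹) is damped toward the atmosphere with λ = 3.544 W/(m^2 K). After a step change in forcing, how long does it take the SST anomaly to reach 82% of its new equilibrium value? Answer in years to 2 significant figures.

9.6 years

Areal heat capacity C = ρ c_p D = 1026 × 4072 × 149.8 = 6.26×10^8 J/(m²·K).
τ = C / λ = 6.26×10^8 / 3.544 = 1.77×10^8 s.
Fraction reached: 1 − e^(−t/τ) = 0.82 ⇒ t = −τ ln(1 − 0.82) = τ × 1.71.
t = 3.03×10^8 s = 9.60 years.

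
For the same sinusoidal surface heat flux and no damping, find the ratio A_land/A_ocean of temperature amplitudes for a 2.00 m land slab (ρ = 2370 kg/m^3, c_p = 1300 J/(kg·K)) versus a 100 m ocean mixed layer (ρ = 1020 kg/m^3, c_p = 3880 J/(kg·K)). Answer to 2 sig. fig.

64

C_ocean = 1020 × 3880 × 100 = 3.96×10^8 J/(m²·K).
C_land = 2370 × 1300 × 2.00 = 6.16×10^6 J/(m²·K).
Undamped amplitude ∝ 1/C, so A_land/A_ocean = C_ocean/C_land = 64.2.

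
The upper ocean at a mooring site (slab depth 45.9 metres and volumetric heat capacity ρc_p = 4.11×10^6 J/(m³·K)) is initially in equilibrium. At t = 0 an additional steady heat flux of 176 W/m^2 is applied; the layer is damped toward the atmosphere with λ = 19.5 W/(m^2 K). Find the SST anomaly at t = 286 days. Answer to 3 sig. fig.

Areal heat capacity C = ρc_p × D = 4.11×10^6 × 45.9 = 1.89×10^8 J/(m²·K).
τ = C / λ = 1.89×10^8 / 19.5 = 9.67×10^6 s.
Equilibrium anomaly ΔT_eq = F / λ = 176 / 19.5 = 9.03 K.
t = 286 days = 2.47×10^7 s, so t/τ = 2.55.
ΔT(t) = ΔT_eq (1 − e^(−t/τ)) = 9.03 × (1 − e^−2.55) = 8.32 K.

8.32 K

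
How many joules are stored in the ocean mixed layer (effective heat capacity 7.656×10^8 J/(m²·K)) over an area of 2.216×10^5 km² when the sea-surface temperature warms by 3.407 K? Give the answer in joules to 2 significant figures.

Areal heat capacity C = 7.656×10^8 J/(m²·K) (given).
Heat per unit area: q = C ΔT = 7.66×10^8 × 3.407 = 2.61×10^9 J/m².
Total heat: Q = q × A = 2.61×10^9 × (2.216×10^5 × 10⁶ m²) = 5.78×10^20 J.

5.8×10^20 J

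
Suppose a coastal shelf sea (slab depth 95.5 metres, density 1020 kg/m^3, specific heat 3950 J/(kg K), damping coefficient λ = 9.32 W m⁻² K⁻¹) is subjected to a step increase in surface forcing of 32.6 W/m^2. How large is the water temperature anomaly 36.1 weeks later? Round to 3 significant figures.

Areal heat capacity C = ρ c_p D = 1020 × 3950 × 95.5 = 3.85×10^8 J/(m^2 K).
τ = C / λ = 3.85×10^8 / 9.32 = 4.13×10^7 s.
Equilibrium anomaly ΔT_eq = F / λ = 32.6 / 9.32 = 3.50 K.
t = 36.1 weeks = 2.18×10^7 s, so t/τ = 0.529.
ΔT(t) = ΔT_eq (1 − e^(−t/τ)) = 3.50 × (1 − e^−0.529) = 1.44 K.

1.44 K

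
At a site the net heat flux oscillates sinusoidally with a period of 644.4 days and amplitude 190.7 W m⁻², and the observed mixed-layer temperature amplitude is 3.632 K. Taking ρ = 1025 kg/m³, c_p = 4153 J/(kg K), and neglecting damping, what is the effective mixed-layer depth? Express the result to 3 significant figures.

109 m

ω = 2π / 5.57×10^7 s = 1.13×10^-7 s⁻¹.
Required C = F₀ / (A ω) = 190.7 / (3.632 × 1.13×10^-7) = 4.65×10^8 J/(m²·K).
D = C / (ρ c_p) = 4.65×10^8 / (1025 × 4153) = 109 m.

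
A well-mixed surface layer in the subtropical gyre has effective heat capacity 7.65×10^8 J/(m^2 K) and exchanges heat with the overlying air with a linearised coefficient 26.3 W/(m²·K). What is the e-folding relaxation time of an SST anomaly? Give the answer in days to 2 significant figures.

Areal heat capacity C = 7.65×10^8 J/(m^2 K) (given).
Relaxation time τ = C / λ = 7.65×10^8 / 26.3 = 2.91×10^7 s.
In days: 2.91×10^7 s / (86400 s/day) = 337 days.

340 days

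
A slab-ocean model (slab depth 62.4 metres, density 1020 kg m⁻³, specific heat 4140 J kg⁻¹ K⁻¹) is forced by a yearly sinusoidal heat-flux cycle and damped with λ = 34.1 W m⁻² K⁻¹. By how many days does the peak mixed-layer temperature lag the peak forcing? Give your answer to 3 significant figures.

Areal heat capacity C = ρ c_p D = 1020 × 4140 × 62.4 = 2.64×10^8 J/(m²·K).
ω = 2π / 3.15×10^7 s = 1.99×10^-7 s⁻¹.
Phase lag φ = arctan(Cω/λ) = arctan(52.5/34.1) = 0.995 rad.
Time lag = φ / ω = 0.995 / 1.99×10^-7 = 4.99×10^6 s = 57.8 days.

57.8 days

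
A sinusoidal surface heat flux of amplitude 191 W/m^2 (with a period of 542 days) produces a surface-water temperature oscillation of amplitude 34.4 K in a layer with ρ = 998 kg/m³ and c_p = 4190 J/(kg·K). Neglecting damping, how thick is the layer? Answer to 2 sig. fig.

ω = 2π / 4.68×10^7 s = 1.34×10^-7 s⁻¹.
Required C = F₀ / (A ω) = 191 / (34.4 × 1.34×10^-7) = 4.14×10^7 J/(m²·K).
D = C / (ρ c_p) = 4.14×10^7 / (998 × 4190) = 9.90 m.

9.9 m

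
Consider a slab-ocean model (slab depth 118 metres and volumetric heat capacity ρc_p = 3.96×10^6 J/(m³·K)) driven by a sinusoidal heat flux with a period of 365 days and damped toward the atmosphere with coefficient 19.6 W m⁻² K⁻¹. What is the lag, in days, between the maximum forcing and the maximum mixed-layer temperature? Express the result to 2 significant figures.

Areal heat capacity C = ρc_p × D = 3.96×10^6 × 118 = 4.67×10^8 J/(m^2 K).
ω = 2π / 3.15×10^7 s = 1.99×10^-7 s⁻¹.
Phase lag φ = arctan(Cω/λ) = arctan(93.1/19.6) = 1.36 rad.
Time lag = φ / ω = 1.36 / 1.99×10^-7 = 6.84×10^6 s = 79.2 days.

79 days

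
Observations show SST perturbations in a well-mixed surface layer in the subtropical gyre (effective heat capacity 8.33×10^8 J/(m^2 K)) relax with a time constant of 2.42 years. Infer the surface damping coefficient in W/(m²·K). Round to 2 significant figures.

11

Areal heat capacity C = 8.33×10^8 J/(m^2 K) (given).
τ = 2.42 years = 7.64×10^7 s.
λ = C / τ = 8.33×10^8 / 7.64×10^7 = 10.9 W/(m²·K).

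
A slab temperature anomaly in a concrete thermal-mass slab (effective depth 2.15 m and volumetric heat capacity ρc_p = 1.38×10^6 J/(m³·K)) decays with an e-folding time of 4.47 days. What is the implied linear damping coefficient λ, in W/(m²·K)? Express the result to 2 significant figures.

7.7

Areal heat capacity C = ρc_p × D = 1.38×10^6 × 2.15 = 2.97×10^6 J/(m^2 K).
τ = 4.47 days = 3.86×10^5 s.
λ = C / τ = 2.97×10^6 / 3.86×10^5 = 7.68 W/(m²·K).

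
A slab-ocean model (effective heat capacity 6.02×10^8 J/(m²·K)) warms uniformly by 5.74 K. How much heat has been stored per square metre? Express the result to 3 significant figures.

Areal heat capacity C = 6.02×10^8 J/(m²·K) (given).
ΔQ = C ΔT = 6.02×10^8 × 5.74 = 3.46×10^9 J/m².

3.46×10^9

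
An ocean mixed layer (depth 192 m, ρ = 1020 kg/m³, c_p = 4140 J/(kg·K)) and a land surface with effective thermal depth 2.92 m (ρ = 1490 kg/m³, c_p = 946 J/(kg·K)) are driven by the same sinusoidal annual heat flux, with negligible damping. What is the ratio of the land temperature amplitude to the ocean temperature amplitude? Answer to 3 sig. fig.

197

C_ocean = 1020 × 4140 × 192 = 8.11×10^8 J/(m²·K).
C_land = 1490 × 946 × 2.92 = 4.12×10^6 J/(m²·K).
Undamped amplitude ∝ 1/C, so A_land/A_ocean = C_ocean/C_land = 197.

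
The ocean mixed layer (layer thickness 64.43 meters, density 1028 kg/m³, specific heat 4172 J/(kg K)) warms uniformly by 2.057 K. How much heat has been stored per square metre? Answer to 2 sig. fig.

5.7×10^8

Areal heat capacity C = ρ c_p D = 1028 × 4172 × 64.43 = 2.76×10^8 J m⁻² K⁻¹.
ΔQ = C ΔT = 2.76×10^8 × 2.057 = 5.68×10^8 J/m².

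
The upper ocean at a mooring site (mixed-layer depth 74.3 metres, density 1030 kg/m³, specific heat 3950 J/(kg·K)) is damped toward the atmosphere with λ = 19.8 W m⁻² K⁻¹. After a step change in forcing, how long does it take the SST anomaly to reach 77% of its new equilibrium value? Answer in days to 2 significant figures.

Areal heat capacity C = ρ c_p D = 1030 × 3950 × 74.3 = 3.02×10^8 J/(m^2 K).
τ = C / λ = 3.02×10^8 / 19.8 = 1.53×10^7 s.
Fraction reached: 1 − e^(−t/τ) = 0.77 ⇒ t = −τ ln(1 − 0.77) = τ × 1.47.
t = 2.24×10^7 s = 260 days.

260 days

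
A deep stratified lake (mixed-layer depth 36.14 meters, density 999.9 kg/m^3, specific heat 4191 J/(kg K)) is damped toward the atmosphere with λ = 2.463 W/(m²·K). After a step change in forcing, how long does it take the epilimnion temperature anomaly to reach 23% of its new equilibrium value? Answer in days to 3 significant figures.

186 days

Areal heat capacity C = ρ c_p D = 999.9 × 4191 × 36.14 = 1.51×10^8 J/(m^2 K).
τ = C / λ = 1.51×10^8 / 2.463 = 6.15×10^7 s.
Fraction reached: 1 − e^(−t/τ) = 0.23 ⇒ t = −τ ln(1 − 0.23) = τ × 0.261.
t = 1.61×10^7 s = 186 days.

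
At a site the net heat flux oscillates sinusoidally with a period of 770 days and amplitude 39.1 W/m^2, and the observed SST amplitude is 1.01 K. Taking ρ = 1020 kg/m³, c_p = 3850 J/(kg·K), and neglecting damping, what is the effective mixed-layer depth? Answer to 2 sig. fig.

ω = 2π / 6.65×10^7 s = 9.44×10^-8 s⁻¹.
Required C = F₀ / (A ω) = 39.1 / (1.01 × 9.44×10^-8) = 4.10×10^8 J/(m²·K).
D = C / (ρ c_p) = 4.10×10^8 / (1020 × 3850) = 104 m.

100 m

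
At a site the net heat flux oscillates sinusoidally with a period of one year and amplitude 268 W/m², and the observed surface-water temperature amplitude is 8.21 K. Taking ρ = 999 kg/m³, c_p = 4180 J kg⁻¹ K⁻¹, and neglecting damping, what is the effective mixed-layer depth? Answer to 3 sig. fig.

39.2 m

ω = 2π / 3.15×10^7 s = 1.99×10^-7 s⁻¹.
Required C = F₀ / (A ω) = 268 / (8.21 × 1.99×10^-7) = 1.64×10^8 J/(m²·K).
D = C / (ρ c_p) = 1.64×10^8 / (999 × 4180) = 39.2 m.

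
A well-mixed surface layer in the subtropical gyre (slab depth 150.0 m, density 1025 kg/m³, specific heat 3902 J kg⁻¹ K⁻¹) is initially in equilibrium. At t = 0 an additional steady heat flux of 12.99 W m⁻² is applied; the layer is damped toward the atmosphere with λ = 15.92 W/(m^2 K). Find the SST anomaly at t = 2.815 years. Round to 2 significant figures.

0.74 K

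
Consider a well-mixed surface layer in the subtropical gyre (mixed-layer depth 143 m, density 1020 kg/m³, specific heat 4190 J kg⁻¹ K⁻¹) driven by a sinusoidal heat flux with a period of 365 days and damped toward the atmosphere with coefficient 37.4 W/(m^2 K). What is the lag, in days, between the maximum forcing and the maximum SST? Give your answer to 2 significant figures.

Areal heat capacity C = ρ c_p D = 1020 × 4190 × 143 = 6.11×10^8 J m⁻² K⁻¹.
ω = 2π / 3.15×10^7 s = 1.99×10^-7 s⁻¹.
Phase lag φ = arctan(Cω/λ) = arctan(122/37.4) = 1.27 rad.
Time lag = φ / ω = 1.27 / 1.99×10^-7 = 6.39×10^6 s = 73.9 days.

74 days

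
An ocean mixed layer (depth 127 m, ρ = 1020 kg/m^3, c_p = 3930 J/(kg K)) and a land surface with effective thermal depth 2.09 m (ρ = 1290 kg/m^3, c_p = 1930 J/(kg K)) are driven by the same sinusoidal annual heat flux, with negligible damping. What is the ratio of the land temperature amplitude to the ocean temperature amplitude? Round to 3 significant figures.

97.8

C_ocean = 1020 × 3930 × 127 = 5.09×10^8 J/(m²·K).
C_land = 1290 × 1930 × 2.09 = 5.20×10^6 J/(m²·K).
Undamped amplitude ∝ 1/C, so A_land/A_ocean = C_ocean/C_land = 97.8.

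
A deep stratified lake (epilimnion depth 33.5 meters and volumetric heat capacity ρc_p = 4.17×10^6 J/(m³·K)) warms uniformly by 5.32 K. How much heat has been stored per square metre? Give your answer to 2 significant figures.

7.4×10^8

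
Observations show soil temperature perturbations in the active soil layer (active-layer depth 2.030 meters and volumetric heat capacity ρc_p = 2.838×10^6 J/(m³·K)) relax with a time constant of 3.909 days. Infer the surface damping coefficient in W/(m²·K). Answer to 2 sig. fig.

17

Areal heat capacity C = ρc_p × D = 2.838×10^6 × 2.030 = 5.76×10^6 J/(m²·K).
τ = 3.909 days = 3.38×10^5 s.
λ = C / τ = 5.76×10^6 / 3.38×10^5 = 17.1 W/(m²·K).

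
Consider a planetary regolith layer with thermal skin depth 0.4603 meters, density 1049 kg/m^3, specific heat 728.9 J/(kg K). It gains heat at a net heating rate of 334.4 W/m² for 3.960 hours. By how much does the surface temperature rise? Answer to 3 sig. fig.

13.5 K

Areal heat capacity C = ρ c_p D = 1049 × 728.9 × 0.4603 = 3.52×10^5 J m⁻² K⁻¹.
Net heat input Q = F Δt = 334.4 × (3.960 hours × 3600 s/hour) = 4.77×10^6 J/m².
ΔT = Q / C = 4.77×10^6 / 3.52×10^5 = 13.5 K.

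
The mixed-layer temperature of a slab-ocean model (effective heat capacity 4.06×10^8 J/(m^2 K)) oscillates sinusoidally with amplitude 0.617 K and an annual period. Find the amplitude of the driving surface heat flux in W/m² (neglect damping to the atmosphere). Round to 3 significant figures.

Areal heat capacity C = 4.06×10^8 J/(m^2 K) (given).
ω = 2π / 3.15×10^7 s = 1.99×10^-7 s⁻¹.
Cω = 4.06×10^8 × 1.99×10^-7 = 80.9 W/(m²·K).
F₀ = A × Cω = 0.617 × 80.9 = 49.9 W/m².

49.9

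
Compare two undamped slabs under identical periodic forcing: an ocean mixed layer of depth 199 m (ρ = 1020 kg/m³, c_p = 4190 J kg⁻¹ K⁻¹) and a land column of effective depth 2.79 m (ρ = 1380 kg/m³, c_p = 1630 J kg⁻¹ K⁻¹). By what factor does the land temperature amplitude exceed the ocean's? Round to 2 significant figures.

C_ocean = 1020 × 4190 × 199 = 8.50×10^8 J/(m²·K).
C_land = 1380 × 1630 × 2.79 = 6.28×10^6 J/(m²·K).
Undamped amplitude ∝ 1/C, so A_land/A_ocean = C_ocean/C_land = 136.

140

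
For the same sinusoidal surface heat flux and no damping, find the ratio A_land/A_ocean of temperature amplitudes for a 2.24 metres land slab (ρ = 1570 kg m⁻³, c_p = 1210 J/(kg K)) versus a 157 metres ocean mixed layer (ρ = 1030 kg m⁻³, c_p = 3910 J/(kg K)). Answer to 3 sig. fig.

149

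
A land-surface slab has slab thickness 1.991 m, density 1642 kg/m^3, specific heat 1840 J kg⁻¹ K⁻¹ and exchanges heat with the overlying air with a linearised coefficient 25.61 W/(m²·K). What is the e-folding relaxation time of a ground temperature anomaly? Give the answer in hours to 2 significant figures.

Areal heat capacity C = ρ c_p D = 1642 × 1840 × 1.991 = 6.02×10^6 J m⁻² K⁻¹.
Relaxation time τ = C / λ = 6.02×10^6 / 25.61 = 2.35×10^5 s.
In hours: 2.35×10^5 s / (3600 s/hour) = 65.2 hours.

65 hours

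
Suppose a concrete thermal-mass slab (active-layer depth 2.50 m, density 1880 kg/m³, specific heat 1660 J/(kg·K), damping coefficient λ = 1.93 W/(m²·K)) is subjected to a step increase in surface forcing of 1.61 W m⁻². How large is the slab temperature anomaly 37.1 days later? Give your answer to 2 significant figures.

0.46 K

Areal heat capacity C = ρ c_p D = 1880 × 1660 × 2.50 = 7.80×10^6 J/(m^2 K).
τ = C / λ = 7.80×10^6 / 1.93 = 4.04×10^6 s.
Equilibrium anomaly ΔT_eq = F / λ = 1.61 / 1.93 = 0.834 K.
t = 37.1 days = 3.21×10^6 s, so t/τ = 0.793.
ΔT(t) = ΔT_eq (1 − e^(−t/τ)) = 0.834 × (1 − e^−0.793) = 0.457 K.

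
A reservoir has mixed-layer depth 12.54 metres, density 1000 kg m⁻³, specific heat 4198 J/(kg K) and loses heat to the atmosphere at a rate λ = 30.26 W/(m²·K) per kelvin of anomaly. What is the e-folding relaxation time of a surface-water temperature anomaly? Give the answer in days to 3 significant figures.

Areal heat capacity C = ρ c_p D = 1000 × 4198 × 12.54 = 5.26×10^7 J m⁻² K⁻¹.
Relaxation time τ = C / λ = 5.26×10^7 / 30.26 = 1.74×10^6 s.
In days: 1.74×10^6 s / (86400 s/day) = 20.1 days.

20.1 days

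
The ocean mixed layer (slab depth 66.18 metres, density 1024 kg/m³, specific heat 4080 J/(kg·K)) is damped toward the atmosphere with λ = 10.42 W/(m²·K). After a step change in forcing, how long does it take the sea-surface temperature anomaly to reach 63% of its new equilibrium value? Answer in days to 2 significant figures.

Areal heat capacity C = ρ c_p D = 1024 × 4080 × 66.18 = 2.76×10^8 J/(m^2 K).
τ = C / λ = 2.76×10^8 / 10.42 = 2.65×10^7 s.
Fraction reached: 1 − e^(−t/τ) = 0.63 ⇒ t = −τ ln(1 − 0.63) = τ × 0.994.
t = 2.64×10^7 s = 305 days.

310 days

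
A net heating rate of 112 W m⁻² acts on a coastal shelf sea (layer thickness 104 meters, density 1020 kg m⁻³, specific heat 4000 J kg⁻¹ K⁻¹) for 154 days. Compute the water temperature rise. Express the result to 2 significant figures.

Areal heat capacity C = ρ c_p D = 1020 × 4000 × 104 = 4.24×10^8 J/(m²·K).
Net heat input Q = F Δt = 112 × (154 days × 86400 s/day) = 1.49×10^9 J/m².
ΔT = Q / C = 1.49×10^9 / 4.24×10^8 = 3.51 K.

3.5 K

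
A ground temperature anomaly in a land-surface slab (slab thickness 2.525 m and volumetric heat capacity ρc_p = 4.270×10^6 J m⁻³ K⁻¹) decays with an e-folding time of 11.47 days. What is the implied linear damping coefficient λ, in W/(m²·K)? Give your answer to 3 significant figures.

Areal heat capacity C = ρc_p × D = 4.270×10^6 × 2.525 = 1.08×10^7 J/(m²·K).
τ = 11.47 days = 9.91×10^5 s.
λ = C / τ = 1.08×10^7 / 9.91×10^5 = 10.9 W/(m²·K).

10.9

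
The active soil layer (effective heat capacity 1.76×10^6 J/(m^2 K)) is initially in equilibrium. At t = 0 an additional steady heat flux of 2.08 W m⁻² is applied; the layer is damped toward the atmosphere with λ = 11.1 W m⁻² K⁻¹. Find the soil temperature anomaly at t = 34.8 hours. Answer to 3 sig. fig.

Areal heat capacity C = 1.76×10^6 J/(m^2 K) (given).
τ = C / λ = 1.76×10^6 / 11.1 = 1.59×10^5 s.
Equilibrium anomaly ΔT_eq = F / λ = 2.08 / 11.1 = 0.187 K.
t = 34.8 hours = 1.25×10^5 s, so t/τ = 0.790.
ΔT(t) = ΔT_eq (1 − e^(−t/τ)) = 0.187 × (1 − e^−0.790) = 0.102 K.

0.102 K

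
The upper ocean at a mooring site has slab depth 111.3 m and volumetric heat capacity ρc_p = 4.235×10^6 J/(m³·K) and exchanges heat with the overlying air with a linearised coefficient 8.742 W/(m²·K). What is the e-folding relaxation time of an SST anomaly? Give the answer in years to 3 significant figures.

1.71 years

Areal heat capacity C = ρc_p × D = 4.235×10^6 × 111.3 = 4.71×10^8 J/(m^2 K).
Relaxation time τ = C / λ = 4.71×10^8 / 8.742 = 5.39×10^7 s.
In years: 5.39×10^7 s / (3.156×10^7 s/year) = 1.71 years.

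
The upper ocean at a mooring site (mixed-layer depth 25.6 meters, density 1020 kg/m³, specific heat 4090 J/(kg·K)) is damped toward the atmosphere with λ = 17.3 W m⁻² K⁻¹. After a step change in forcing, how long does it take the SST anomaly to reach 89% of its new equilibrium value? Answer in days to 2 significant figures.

160 days

Areal heat capacity C = ρ c_p D = 1020 × 4090 × 25.6 = 1.07×10^8 J/(m^2 K).
τ = C / λ = 1.07×10^8 / 17.3 = 6.17×10^6 s.
Fraction reached: 1 − e^(−t/τ) = 0.89 ⇒ t = −τ ln(1 − 0.89) = τ × 2.21.
t = 1.36×10^7 s = 158 days.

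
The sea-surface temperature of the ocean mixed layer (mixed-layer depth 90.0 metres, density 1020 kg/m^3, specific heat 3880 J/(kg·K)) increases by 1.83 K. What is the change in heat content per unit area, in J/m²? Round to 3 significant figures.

Areal heat capacity C = ρ c_p D = 1020 × 3880 × 90.0 = 3.56×10^8 J/(m²·K).
ΔQ = C ΔT = 3.56×10^8 × 1.83 = 6.52×10^8 J/m².

6.52×10^8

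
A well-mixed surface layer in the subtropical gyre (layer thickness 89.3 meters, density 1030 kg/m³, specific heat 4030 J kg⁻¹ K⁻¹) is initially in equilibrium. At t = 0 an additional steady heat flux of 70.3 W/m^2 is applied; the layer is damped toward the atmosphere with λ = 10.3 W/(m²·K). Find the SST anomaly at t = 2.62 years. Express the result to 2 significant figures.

Areal heat capacity C = ρ c_p D = 1030 × 4030 × 89.3 = 3.71×10^8 J/(m²·K).
τ = C / λ = 3.71×10^8 / 10.3 = 3.60×10^7 s.
Equilibrium anomaly ΔT_eq = F / λ = 70.3 / 10.3 = 6.83 K.
t = 2.62 years = 8.27×10^7 s, so t/τ = 2.30.
ΔT(t) = ΔT_eq (1 − e^(−t/τ)) = 6.83 × (1 − e^−2.30) = 6.14 K.

6.1 K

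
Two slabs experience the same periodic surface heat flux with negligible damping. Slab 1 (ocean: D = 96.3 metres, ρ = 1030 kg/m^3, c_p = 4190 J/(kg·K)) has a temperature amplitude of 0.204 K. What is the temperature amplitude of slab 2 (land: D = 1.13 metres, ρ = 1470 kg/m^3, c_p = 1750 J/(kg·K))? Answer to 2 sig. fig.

C_ocean = 4.16×10^8 J/(m²·K); C_land = 2.91×10^6 J/(m²·K).
A ∝ 1/C ⇒ A_land = A_ocean × C_ocean/C_land = 0.204 × 143 = 29.2 K.

29 K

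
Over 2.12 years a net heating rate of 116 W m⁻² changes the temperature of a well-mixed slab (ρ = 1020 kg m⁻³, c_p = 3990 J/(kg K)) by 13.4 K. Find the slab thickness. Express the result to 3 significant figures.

142 m

Heat input Q = F Δt = 116 × 6.69×10^7 s = 7.76×10^9 J/m².
Required areal heat capacity C = Q / ΔT = 5.79×10^8 J/(m²·K).
Depth D = C / (ρ c_p) = 5.79×10^8 / (1020 × 3990) = 142 m.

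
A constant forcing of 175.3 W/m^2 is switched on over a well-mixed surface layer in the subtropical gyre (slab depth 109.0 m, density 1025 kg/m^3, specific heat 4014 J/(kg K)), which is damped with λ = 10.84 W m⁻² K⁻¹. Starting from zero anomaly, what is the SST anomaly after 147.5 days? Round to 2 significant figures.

4.3 K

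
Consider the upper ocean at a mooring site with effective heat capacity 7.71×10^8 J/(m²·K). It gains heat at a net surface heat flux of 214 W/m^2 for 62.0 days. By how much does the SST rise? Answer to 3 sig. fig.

1.49 K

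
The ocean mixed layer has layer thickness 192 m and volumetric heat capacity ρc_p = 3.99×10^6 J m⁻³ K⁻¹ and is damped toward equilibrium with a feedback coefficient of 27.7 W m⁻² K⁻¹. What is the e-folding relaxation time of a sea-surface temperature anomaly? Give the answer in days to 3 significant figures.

320 days

Areal heat capacity C = ρc_p × D = 3.99×10^6 × 192 = 7.66×10^8 J m⁻² K⁻¹.
Relaxation time τ = C / λ = 7.66×10^8 / 27.7 = 2.77×10^7 s.
In days: 2.77×10^7 s / (86400 s/day) = 320 days.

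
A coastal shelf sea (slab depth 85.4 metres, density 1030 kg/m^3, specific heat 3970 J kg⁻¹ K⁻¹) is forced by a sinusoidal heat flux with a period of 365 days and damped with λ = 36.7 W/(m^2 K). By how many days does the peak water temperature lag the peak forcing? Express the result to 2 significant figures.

63 days

Areal heat capacity C = ρ c_p D = 1030 × 3970 × 85.4 = 3.49×10^8 J/(m^2 K).
ω = 2π / 3.15×10^7 s = 1.99×10^-7 s⁻¹.
Phase lag φ = arctan(Cω/λ) = arctan(69.6/36.7) = 1.09 rad.
Time lag = φ / ω = 1.09 / 1.99×10^-7 = 5.45×10^6 s = 63.1 days.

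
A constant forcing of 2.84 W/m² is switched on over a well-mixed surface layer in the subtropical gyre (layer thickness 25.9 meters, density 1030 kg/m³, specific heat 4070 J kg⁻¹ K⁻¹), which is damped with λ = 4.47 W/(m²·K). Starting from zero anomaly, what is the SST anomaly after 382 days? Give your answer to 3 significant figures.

0.472 K

Areal heat capacity C = ρ c_p D = 1030 × 4070 × 25.9 = 1.09×10^8 J/(m^2 K).
τ = C / λ = 1.09×10^8 / 4.47 = 2.43×10^7 s.
Equilibrium anomaly ΔT_eq = F / λ = 2.84 / 4.47 = 0.635 K.
t = 382 days = 3.30×10^7 s, so t/τ = 1.36.
ΔT(t) = ΔT_eq (1 − e^(−t/τ)) = 0.635 × (1 − e^−1.36) = 0.472 K.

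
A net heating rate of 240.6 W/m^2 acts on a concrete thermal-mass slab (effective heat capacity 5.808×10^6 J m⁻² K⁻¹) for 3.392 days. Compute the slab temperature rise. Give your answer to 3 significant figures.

Areal heat capacity C = 5.808×10^6 J m⁻² K⁻¹ (given).
Net heat input Q = F Δt = 240.6 × (3.392 days × 86400 s/day) = 7.05×10^7 J/m².
ΔT = Q / C = 7.05×10^7 / 5.81×10^6 = 12.1 K.

12.1 K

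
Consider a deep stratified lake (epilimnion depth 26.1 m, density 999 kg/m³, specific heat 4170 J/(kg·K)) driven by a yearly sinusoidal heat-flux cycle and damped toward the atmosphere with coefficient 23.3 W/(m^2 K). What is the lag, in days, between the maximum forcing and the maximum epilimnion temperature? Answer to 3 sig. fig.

Areal heat capacity C = ρ c_p D = 999 × 4170 × 26.1 = 1.09×10^8 J/(m²·K).
ω = 2π / 3.15×10^7 s = 1.99×10^-7 s⁻¹.
Phase lag φ = arctan(Cω/λ) = arctan(21.7/23.3) = 0.749 rad.
Time lag = φ / ω = 0.749 / 1.99×10^-7 = 3.76×10^6 s = 43.5 days.

43.5 days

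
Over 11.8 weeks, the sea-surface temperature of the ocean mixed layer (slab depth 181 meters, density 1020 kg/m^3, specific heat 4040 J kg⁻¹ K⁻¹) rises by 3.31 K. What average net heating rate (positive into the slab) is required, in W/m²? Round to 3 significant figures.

Areal heat capacity C = ρ c_p D = 1020 × 4040 × 181 = 7.46×10^8 J/(m^2 K).
Required heat per unit area: Q = C ΔT = 7.46×10^8 × 3.31 = 2.47×10^9 J/m².
Flux F = Q / Δt = 2.47×10^9 / 7.14×10^6 s = 346 W/m².

346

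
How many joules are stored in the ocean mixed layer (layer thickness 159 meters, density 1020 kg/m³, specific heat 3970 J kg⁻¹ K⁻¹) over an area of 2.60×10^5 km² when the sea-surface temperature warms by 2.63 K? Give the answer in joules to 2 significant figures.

4.4×10^20 J

Areal heat capacity C = ρ c_p D = 1020 × 3970 × 159 = 6.44×10^8 J m⁻² K⁻¹.
Heat per unit area: q = C ΔT = 6.44×10^8 × 2.63 = 1.69×10^9 J/m².
Total heat: Q = q × A = 1.69×10^9 × (2.60×10^5 × 10⁶ m²) = 4.40×10^20 J.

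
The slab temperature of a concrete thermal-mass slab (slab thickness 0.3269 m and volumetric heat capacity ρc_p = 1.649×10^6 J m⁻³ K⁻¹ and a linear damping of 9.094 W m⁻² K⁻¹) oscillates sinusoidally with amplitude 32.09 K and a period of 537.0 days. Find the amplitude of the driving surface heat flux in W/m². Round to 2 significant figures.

Areal heat capacity C = ρc_p × D = 1.649×10^6 × 0.3269 = 5.39×10^5 J/(m^2 K).
ω = 2π / 4.64×10^7 s = 1.35×10^-7 s⁻¹.
√((Cω)² + λ²) = √((0.0730)² + 9.094²) = 9.09 W/(m²·K).
F₀ = A × √((Cω)²+λ²) = 32.09 × 9.09 = 292 W/m².

290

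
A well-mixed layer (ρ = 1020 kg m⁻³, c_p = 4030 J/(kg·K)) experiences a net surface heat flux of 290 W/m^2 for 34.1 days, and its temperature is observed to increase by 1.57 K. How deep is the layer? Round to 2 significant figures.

130 m

Heat input Q = F Δt = 290 × 2.95×10^6 s = 8.54×10^8 J/m².
Required areal heat capacity C = Q / ΔT = 5.44×10^8 J/(m²·K).
Depth D = C / (ρ c_p) = 5.44×10^8 / (1020 × 4030) = 132 m.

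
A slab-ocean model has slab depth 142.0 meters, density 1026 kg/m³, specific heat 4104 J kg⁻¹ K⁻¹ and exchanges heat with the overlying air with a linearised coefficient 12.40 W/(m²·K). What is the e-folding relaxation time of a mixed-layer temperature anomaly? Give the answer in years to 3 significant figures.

Areal heat capacity C = ρ c_p D = 1026 × 4104 × 142.0 = 5.98×10^8 J/(m^2 K).
Relaxation time τ = C / λ = 5.98×10^8 / 12.40 = 4.82×10^7 s.
In years: 4.82×10^7 s / (3.156×10^7 s/year) = 1.53 years.

1.53 years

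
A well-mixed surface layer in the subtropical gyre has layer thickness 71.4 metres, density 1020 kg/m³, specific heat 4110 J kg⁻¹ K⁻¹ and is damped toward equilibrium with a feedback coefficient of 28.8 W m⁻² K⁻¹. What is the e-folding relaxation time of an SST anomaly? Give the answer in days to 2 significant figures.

120 days

Areal heat capacity C = ρ c_p D = 1020 × 4110 × 71.4 = 2.99×10^8 J m⁻² K⁻¹.
Relaxation time τ = C / λ = 2.99×10^8 / 28.8 = 1.04×10^7 s.
In days: 1.04×10^7 s / (86400 s/day) = 120 days.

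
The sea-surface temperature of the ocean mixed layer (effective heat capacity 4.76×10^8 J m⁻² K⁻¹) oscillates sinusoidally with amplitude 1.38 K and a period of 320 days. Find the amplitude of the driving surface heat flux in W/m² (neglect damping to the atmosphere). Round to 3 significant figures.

149

Areal heat capacity C = 4.76×10^8 J m⁻² K⁻¹ (given).
ω = 2π / 2.76×10^7 s = 2.27×10^-7 s⁻¹.
Cω = 4.76×10^8 × 2.27×10^-7 = 108 W/(m²·K).
F₀ = A × Cω = 1.38 × 108 = 149 W/m².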